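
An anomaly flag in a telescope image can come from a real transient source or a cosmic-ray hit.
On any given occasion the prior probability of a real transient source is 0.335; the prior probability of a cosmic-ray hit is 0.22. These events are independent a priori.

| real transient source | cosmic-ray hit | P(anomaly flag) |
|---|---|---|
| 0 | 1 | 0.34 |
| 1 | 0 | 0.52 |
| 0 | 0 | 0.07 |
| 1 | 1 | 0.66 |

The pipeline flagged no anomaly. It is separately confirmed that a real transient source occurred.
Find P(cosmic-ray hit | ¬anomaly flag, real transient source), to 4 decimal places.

P(¬anomaly flag | real transient source) = 0.48·0.78 + 0.34·0.22 = 0.374400 + 0.074800 = 0.449200
Restricting to configurations with cosmic-ray hit present: 0.34·0.22 = 0.074800.
Hence the posterior is 0.074800/0.449200 ≈ 0.1665.

P(cosmic-ray hit | ¬anomaly flag, real transient source) ≈ 0.1665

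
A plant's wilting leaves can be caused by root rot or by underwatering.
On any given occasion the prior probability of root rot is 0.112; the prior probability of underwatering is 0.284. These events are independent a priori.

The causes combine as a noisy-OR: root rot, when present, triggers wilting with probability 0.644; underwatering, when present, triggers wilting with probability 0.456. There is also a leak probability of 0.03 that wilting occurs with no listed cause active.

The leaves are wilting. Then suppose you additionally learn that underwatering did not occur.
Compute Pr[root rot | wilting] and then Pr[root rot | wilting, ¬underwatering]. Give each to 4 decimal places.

Under noisy-OR, P(wilting | causes) = 1 − (1−0.03)·∏(1−qᵢ) over the active causes.
Enumerate the 4 (root rot, underwatering) configurations and weight by the priors:
  P(wilting) = 0.03*0.888*0.716 + 0.47232*0.888*0.284 + 0.65468*0.112*0.716 + 0.812146*0.112*0.284
        = 0.019074 + 0.119115 + 0.052500 + 0.025833 = 0.216522
The terms with root rot present sum to 0.078333, so
  P(root rot | wilting) = 0.078333 / 0.216522 ≈ 0.3618

With the extra evidence:
Sum P(wilting|·) weighted by the priors over both values of root rot:
  P(wilting | ¬underwatering) = 0.03*0.888 + 0.65468*0.112
        = 0.026640 + 0.073324 = 0.099964
The terms with root rot present sum to 0.073324, so
  P(root rot | wilting, ¬underwatering) = 0.073324 / 0.099964 ≈ 0.7335
With underwatering excluded, root rot must carry more of the explanatory weight for the wilting.

Pr[root rot | wilting] ≈ 0.3618; Pr[root rot | wilting, ¬underwatering] ≈ 0.7335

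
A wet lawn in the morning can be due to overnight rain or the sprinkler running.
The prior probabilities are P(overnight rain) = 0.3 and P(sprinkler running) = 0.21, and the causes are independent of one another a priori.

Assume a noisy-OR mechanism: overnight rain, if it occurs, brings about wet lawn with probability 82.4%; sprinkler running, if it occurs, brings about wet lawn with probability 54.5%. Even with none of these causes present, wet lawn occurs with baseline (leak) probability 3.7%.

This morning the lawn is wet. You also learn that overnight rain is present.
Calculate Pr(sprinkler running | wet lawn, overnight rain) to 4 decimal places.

Pr(sprinkler running | wet lawn, overnight rain) ≈ 0.2280

Under noisy-OR, P(wet lawn | causes) = 1 − (1−0.037)·∏(1−qᵢ) over the active causes.
P(wet lawn | overnight rain) = 0.830512×0.79 + 0.922883×0.21 = 0.656104 + 0.193805 = 0.849909
Restricting to configurations with sprinkler running present: 0.922883×0.21 = 0.193805.
So P(sprinkler running | wet lawn, overnight rain) = 0.193805/0.849909 ≈ 0.2280.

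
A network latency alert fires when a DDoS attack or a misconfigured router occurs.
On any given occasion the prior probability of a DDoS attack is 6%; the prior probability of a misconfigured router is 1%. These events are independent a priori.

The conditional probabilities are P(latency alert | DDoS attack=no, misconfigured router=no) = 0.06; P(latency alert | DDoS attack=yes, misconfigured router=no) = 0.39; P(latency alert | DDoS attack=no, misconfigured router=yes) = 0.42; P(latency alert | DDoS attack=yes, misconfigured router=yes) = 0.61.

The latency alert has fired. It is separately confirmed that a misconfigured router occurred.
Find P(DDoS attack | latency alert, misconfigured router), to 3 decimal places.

P(DDoS attack | latency alert, misconfigured router) ≈ 0.085

Enumerate both values of DDoS attack and weight by the priors:
  P(latency alert | misconfigured router) = 0.42·0.94 + 0.61·0.06
        = 0.394800 + 0.036600 = 0.431400
Keeping only the DDoS attack-present terms gives 0.036600, so
  P(DDoS attack | latency alert, misconfigured router) = 0.036600 / 0.431400 ≈ 0.085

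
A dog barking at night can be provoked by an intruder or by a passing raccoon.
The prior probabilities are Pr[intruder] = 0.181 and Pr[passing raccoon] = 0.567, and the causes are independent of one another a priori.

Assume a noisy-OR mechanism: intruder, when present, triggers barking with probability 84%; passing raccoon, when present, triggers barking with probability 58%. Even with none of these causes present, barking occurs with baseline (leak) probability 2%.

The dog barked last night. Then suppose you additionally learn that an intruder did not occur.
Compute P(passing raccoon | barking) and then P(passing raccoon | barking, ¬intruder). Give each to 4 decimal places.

P(passing raccoon | barking) ≈ 0.8345; P(passing raccoon | barking, ¬intruder) ≈ 0.9747

Under noisy-OR, P(barking | causes) = 1 − (1−0.02)·∏(1−qᵢ) over the active causes.
P(barking) = 0.02×0.819×0.433 + 0.5884×0.819×0.567 + 0.8432×0.181×0.433 + 0.934144×0.181×0.567 = 0.007093 + 0.273237 + 0.066084 + 0.095868 = 0.442282
The passing raccoon-present share is 0.273237 + 0.095868 = 0.369105.
P(passing raccoon | barking) = 0.369105 / 0.442282 ≈ 0.8345

Now condition on the additional information:
By total probability over both values of passing raccoon:
  P(barking | ¬intruder) = 0.02×0.433 + 0.5884×0.567
        = 0.008660 + 0.333623 = 0.342283
The terms with passing raccoon present sum to 0.333623, so
  P(passing raccoon | barking, ¬intruder) = 0.333623 / 0.342283 ≈ 0.9747
Ruling out intruder raises the posterior on passing raccoon — the flip side of explaining away.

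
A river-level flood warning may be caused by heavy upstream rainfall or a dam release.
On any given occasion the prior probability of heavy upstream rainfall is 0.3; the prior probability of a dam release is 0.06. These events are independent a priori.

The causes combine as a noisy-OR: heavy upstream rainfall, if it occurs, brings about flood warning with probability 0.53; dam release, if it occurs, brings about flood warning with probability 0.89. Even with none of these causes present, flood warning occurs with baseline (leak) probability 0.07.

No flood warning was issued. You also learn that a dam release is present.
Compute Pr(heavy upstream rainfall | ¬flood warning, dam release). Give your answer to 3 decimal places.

Under noisy-OR, P(flood warning | causes) = 1 − (1−0.07)·∏(1−qᵢ) over the active causes.
By total probability over both values of heavy upstream rainfall:
  P(¬flood warning | dam release) = 0.1023×0.7 + 0.048081×0.3
        = 0.071610 + 0.014424 = 0.086034
The terms with heavy upstream rainfall present sum to 0.014424, so
  P(heavy upstream rainfall | ¬flood warning, dam release) = 0.014424 / 0.086034 ≈ 0.168

Pr(heavy upstream rainfall | ¬flood warning, dam release) ≈ 0.168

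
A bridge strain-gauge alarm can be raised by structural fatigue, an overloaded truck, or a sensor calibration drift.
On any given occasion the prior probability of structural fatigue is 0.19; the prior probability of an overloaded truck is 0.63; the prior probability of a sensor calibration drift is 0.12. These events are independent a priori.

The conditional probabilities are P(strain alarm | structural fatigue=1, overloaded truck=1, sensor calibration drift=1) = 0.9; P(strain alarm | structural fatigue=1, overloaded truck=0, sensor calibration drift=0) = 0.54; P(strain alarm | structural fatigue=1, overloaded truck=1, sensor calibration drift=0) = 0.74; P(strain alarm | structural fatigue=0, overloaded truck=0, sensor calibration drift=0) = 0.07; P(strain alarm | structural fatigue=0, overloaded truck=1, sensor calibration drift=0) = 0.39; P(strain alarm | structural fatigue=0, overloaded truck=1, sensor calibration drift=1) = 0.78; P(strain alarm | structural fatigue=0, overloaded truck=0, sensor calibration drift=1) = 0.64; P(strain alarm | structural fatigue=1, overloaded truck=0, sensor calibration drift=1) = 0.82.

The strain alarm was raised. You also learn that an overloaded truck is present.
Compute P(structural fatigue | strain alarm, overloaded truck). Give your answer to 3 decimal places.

P(structural fatigue | strain alarm, overloaded truck) ≈ 0.290

Sum P(strain alarm|·) weighted by the priors over the 4 (structural fatigue, sensor calibration drift) configurations:
  P(strain alarm | overloaded truck) = 0.39·0.81·0.88 + 0.78·0.81·0.12 + 0.74·0.19·0.88 + 0.9·0.19·0.12
        = 0.277992 + 0.075816 + 0.123728 + 0.020520 = 0.498056
Keeping only the structural fatigue-present terms gives 0.144248, so
  P(structural fatigue | strain alarm, overloaded truck) = 0.144248 / 0.498056 ≈ 0.290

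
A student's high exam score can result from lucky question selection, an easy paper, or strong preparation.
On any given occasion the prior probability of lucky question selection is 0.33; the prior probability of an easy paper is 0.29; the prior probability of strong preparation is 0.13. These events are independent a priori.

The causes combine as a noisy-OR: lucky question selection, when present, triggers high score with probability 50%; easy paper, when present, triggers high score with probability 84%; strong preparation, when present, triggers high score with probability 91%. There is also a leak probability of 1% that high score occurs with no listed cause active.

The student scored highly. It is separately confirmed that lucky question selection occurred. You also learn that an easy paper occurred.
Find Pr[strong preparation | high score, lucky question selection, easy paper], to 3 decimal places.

Under noisy-OR, P(high score | causes) = 1 − (1−0.01)·∏(1−qᵢ) over the active causes.
Numerator (weight on configurations with strong preparation): 0.992872×0.13 = 0.129073
Normalizer over all consistent configurations: 0.9208×0.87 + 0.992872×0.13 = 0.930169
P(strong preparation | high score, lucky question selection, easy paper) = 0.129073/0.930169 ≈ 0.139

Pr[strong preparation | high score, lucky question selection, easy paper] ≈ 0.139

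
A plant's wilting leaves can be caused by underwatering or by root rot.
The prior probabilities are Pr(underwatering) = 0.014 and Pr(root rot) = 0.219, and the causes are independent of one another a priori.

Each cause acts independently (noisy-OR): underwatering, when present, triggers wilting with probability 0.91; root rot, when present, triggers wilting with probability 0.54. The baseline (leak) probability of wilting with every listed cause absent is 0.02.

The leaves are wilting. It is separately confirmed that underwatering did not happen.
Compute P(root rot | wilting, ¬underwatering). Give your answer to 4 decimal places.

P(root rot | wilting, ¬underwatering) ≈ 0.8851

Under noisy-OR, P(wilting | causes) = 1 − (1−0.02)·∏(1−qᵢ) over the active causes.
P(wilting | ¬underwatering) = 0.02*0.781 + 0.5492*0.219 = 0.015620 + 0.120275 = 0.135895
The root rot-present share is 0.5492*0.219 = 0.120275.
So P(root rot | wilting, ¬underwatering) = 0.120275/0.135895 ≈ 0.8851.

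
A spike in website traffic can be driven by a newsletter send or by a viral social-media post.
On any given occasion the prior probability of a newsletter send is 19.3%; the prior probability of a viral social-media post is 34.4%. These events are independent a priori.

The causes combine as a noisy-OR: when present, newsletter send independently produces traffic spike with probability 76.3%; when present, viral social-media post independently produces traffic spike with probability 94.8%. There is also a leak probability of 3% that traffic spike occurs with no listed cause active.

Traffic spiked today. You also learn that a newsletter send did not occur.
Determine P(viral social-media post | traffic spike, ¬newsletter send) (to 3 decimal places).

P(viral social-media post | traffic spike, ¬newsletter send) ≈ 0.943

Under noisy-OR, P(traffic spike | causes) = 1 − (1−0.03)·∏(1−qᵢ) over the active causes.
P(traffic spike | ¬newsletter send) = 0.03·0.656 + 0.94956·0.344 = 0.019680 + 0.326649 = 0.346329
The viral social-media post-present share is 0.94956·0.344 = 0.326649.
So P(viral social-media post | traffic spike, ¬newsletter send) = 0.326649/0.346329 ≈ 0.943.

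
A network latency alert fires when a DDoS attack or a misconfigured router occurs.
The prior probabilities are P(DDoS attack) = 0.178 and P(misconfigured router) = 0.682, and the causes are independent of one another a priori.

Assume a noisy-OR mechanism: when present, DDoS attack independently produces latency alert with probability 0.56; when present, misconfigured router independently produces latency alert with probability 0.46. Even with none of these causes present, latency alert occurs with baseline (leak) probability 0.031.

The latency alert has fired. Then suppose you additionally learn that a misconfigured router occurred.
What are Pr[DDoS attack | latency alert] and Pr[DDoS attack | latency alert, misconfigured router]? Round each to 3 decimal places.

Under noisy-OR, P(latency alert | causes) = 1 − (1−0.031)·∏(1−qᵢ) over the active causes.
Weight on DDoS attack=true, given the evidence: 0.032470 + 0.093447 = 0.125917
Denominator P(latency alert): 0.031×0.822×0.318 + 0.47674×0.822×0.682 + 0.57364×0.178×0.318 + 0.769766×0.178×0.682 = 0.401282
Posterior = 0.125917 / 0.401282 ≈ 0.314

With the extra evidence:
Sum P(latency alert|·) weighted by the priors over both values of DDoS attack:
  P(latency alert | misconfigured router) = 0.47674·0.822 + 0.769766·0.178
        = 0.391880 + 0.137018 = 0.528898
The terms with DDoS attack present sum to 0.137018, so
  P(DDoS attack | latency alert, misconfigured router) = 0.137018 / 0.528898 ≈ 0.259

Pr[DDoS attack | latency alert] ≈ 0.314; Pr[DDoS attack | latency alert, misconfigured router] ≈ 0.259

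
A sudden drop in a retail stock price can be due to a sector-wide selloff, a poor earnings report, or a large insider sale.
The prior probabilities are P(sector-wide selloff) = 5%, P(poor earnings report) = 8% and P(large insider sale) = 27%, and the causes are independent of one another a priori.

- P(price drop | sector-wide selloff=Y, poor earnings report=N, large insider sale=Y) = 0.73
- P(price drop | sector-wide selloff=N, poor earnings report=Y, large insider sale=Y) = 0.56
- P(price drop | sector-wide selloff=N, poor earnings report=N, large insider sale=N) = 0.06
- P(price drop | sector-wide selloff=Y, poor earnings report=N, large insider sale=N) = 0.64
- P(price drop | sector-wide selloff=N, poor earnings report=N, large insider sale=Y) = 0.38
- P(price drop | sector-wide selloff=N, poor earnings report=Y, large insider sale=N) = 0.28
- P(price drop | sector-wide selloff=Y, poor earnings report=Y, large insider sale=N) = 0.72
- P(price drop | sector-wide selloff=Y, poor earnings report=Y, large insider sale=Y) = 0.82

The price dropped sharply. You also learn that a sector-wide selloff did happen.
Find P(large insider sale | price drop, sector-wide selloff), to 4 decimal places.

P(large insider sale | price drop, sector-wide selloff) ≈ 0.2967

Sum P(price drop|·) weighted by the priors over the 4 (poor earnings report, large insider sale) configurations:
  P(price drop | sector-wide selloff) = 0.64·0.92·0.73 + 0.73·0.92·0.27 + 0.72·0.08·0.73 + 0.82·0.08·0.27
        = 0.429824 + 0.181332 + 0.042048 + 0.017712 = 0.670916
Configurations with large insider sale contribute 0.199044, so
  P(large insider sale | price drop, sector-wide selloff) = 0.199044 / 0.670916 ≈ 0.2967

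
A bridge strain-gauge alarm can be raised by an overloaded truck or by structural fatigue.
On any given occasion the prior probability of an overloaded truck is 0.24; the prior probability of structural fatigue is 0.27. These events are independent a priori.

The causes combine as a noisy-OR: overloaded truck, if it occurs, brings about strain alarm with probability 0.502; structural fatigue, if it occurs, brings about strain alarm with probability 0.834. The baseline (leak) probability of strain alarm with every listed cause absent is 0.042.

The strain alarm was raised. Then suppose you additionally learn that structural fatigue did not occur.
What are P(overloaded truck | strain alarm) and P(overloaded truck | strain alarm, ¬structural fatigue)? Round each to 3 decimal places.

P(overloaded truck | strain alarm) ≈ 0.436; P(overloaded truck | strain alarm, ¬structural fatigue) ≈ 0.797

Under noisy-OR, P(strain alarm | causes) = 1 − (1−0.042)·∏(1−qᵢ) over the active causes.
For the numerator, keep only overloaded truck=true terms: 0.091615 + 0.059668 = 0.151283
Denominator P(strain alarm): 0.042*0.76*0.73 + 0.840972*0.76*0.27 + 0.522916*0.24*0.73 + 0.920804*0.24*0.27 = 0.347152
P(overloaded truck | strain alarm) = 0.151283/0.347152 ≈ 0.436

Now also conditioning on structural fatigue≠true:
P(strain alarm | ¬structural fatigue) = 0.042×0.76 + 0.522916×0.24 = 0.031920 + 0.125500 = 0.157420
Of this, 0.125500 comes from 0.522916×0.24 (the overloaded truck=true cases).
P(overloaded truck | strain alarm, ¬structural fatigue) = 0.125500 / 0.157420 ≈ 0.797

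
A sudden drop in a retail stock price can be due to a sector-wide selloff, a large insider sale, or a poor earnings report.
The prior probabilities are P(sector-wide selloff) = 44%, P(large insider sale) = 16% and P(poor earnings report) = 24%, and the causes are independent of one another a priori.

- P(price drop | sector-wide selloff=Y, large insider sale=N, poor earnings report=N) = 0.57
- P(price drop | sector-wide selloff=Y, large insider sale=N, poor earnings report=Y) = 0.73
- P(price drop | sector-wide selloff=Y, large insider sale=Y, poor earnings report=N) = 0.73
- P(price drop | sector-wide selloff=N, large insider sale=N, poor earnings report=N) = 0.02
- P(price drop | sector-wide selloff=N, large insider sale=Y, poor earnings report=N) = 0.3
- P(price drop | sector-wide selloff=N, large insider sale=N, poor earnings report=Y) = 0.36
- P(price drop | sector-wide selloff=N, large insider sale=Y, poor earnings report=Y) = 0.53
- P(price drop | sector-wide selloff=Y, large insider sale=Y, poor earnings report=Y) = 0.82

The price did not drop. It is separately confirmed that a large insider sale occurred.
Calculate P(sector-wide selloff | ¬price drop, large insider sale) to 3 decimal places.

Numerator (weight on configurations with sector-wide selloff): 0.090288 + 0.019008 = 0.109296
Normalizer over all consistent configurations: 0.7×0.56×0.76 + 0.47×0.56×0.24 + 0.27×0.44×0.76 + 0.18×0.44×0.24 = 0.470384
Posterior = 0.109296 / 0.470384 ≈ 0.232

P(sector-wide selloff | ¬price drop, large insider sale) ≈ 0.232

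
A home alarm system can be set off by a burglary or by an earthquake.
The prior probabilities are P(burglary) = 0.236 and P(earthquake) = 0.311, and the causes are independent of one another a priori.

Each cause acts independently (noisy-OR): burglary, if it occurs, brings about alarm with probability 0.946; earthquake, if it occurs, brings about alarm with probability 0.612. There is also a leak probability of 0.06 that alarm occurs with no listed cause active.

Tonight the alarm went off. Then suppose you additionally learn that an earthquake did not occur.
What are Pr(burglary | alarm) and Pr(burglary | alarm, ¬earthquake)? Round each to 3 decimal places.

Under noisy-OR, P(alarm | causes) = 1 − (1−0.06)·∏(1−qᵢ) over the active causes.
Enumerate the 4 (burglary, earthquake) configurations and weight by the priors:
  P(alarm) = 0.06×0.764×0.689 + 0.63528×0.764×0.311 + 0.94924×0.236×0.689 + 0.980305×0.236×0.311
        = 0.031584 + 0.150945 + 0.154350 + 0.071950 = 0.408829
The terms with burglary present sum to 0.226300, so
  P(burglary | alarm) = 0.226300 / 0.408829 ≈ 0.554

Now condition on the additional information:
Sum P(alarm|·) weighted by the priors over both values of burglary:
  P(alarm | ¬earthquake) = 0.06*0.764 + 0.94924*0.236
        = 0.045840 + 0.224021 = 0.269861
Configurations with burglary contribute 0.224021, so
  P(burglary | alarm, ¬earthquake) = 0.224021 / 0.269861 ≈ 0.830

Pr(burglary | alarm) ≈ 0.554; Pr(burglary | alarm, ¬earthquake) ≈ 0.830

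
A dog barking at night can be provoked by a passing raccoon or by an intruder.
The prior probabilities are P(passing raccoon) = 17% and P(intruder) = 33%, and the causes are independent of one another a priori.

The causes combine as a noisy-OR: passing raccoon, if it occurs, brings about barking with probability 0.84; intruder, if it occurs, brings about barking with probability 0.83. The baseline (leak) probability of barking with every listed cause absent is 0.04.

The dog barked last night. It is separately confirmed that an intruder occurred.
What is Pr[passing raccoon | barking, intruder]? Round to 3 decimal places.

Pr[passing raccoon | barking, intruder] ≈ 0.192

Under noisy-OR, P(barking | causes) = 1 − (1−0.04)·∏(1−qᵢ) over the active causes.
For the numerator, keep only passing raccoon=true terms: 0.973888*0.17 = 0.165561
Normalizer over all consistent configurations: 0.8368*0.83 + 0.973888*0.17 = 0.860105
Posterior = 0.165561 / 0.860105 ≈ 0.192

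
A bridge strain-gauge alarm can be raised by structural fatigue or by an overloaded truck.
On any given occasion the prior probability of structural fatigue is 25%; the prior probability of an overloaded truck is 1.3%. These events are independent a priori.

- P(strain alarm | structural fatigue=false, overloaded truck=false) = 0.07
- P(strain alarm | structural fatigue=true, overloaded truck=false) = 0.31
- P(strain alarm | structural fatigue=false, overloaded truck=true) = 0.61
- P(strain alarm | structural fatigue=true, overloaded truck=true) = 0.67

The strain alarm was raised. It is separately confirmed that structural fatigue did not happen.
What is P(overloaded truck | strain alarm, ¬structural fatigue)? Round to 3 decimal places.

Numerator (weight on configurations with overloaded truck): 0.61*0.013 = 0.007930
Normalizer over all consistent configurations: 0.07*0.987 + 0.61*0.013 = 0.077020
P(overloaded truck | strain alarm, ¬structural fatigue) = 0.007930/0.077020 ≈ 0.103

P(overloaded truck | strain alarm, ¬structural fatigue) ≈ 0.103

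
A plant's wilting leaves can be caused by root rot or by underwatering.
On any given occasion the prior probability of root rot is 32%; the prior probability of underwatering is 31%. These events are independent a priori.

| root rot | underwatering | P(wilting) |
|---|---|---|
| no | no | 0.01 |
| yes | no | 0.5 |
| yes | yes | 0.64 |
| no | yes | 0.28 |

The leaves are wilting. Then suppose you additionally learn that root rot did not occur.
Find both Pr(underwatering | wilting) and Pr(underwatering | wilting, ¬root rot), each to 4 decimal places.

Pr(underwatering | wilting) ≈ 0.5156; Pr(underwatering | wilting, ¬root rot) ≈ 0.9264

For the numerator, keep only underwatering=true terms: 0.059024 + 0.063488 = 0.122512
The normalizing constant is 0.01*0.68*0.69 + 0.28*0.68*0.31 + 0.5*0.32*0.69 + 0.64*0.32*0.31 = 0.237604
P(underwatering | wilting) = 0.122512/0.237604 ≈ 0.5156

With the extra evidence:
P(wilting | ¬root rot) = 0.01×0.69 + 0.28×0.31 = 0.006900 + 0.086800 = 0.093700
The underwatering-present share is 0.28×0.31 = 0.086800.
P(underwatering | wilting, ¬root rot) = 0.086800 / 0.093700 ≈ 0.9264
Ruling out root rot raises the posterior on underwatering — the flip side of explaining away.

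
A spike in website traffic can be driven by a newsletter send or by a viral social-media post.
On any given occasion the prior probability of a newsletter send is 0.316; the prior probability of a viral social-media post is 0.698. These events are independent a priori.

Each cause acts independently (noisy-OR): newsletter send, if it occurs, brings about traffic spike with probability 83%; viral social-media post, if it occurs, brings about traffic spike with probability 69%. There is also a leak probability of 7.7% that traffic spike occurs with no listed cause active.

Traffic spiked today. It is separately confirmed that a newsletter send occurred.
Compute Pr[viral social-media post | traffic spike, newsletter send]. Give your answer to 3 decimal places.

Pr[viral social-media post | traffic spike, newsletter send] ≈ 0.723

Under noisy-OR, P(traffic spike | causes) = 1 − (1−0.077)·∏(1−qᵢ) over the active causes.
P(traffic spike | newsletter send) = 0.84309·0.302 + 0.951358·0.698 = 0.254613 + 0.664048 = 0.918661
Restricting to configurations with viral social-media post present: 0.951358·0.698 = 0.664048.
Hence the posterior is 0.664048/0.918661 ≈ 0.723.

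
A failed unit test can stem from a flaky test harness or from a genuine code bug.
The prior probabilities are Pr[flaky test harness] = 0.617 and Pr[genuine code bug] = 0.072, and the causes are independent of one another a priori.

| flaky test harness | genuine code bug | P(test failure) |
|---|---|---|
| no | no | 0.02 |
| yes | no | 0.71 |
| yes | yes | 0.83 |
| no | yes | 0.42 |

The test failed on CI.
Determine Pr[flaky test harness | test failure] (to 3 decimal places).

Pr[flaky test harness | test failure] ≈ 0.960

Numerator (weight on configurations with flaky test harness): 0.406529 + 0.036872 = 0.443401
Denominator P(test failure): 0.02*0.383*0.928 + 0.42*0.383*0.072 + 0.71*0.617*0.928 + 0.83*0.617*0.072 = 0.462091
P(flaky test harness | test failure) = 0.443401/0.462091 ≈ 0.960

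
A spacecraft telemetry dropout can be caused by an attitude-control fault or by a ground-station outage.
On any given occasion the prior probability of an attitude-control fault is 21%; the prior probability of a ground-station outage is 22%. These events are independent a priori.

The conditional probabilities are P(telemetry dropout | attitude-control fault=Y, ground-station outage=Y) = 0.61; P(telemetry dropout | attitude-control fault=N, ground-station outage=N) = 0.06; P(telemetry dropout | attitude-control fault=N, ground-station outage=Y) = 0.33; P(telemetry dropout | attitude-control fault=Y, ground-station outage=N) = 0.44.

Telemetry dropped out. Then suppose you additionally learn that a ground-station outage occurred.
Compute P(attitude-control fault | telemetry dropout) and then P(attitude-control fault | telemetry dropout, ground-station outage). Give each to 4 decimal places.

P(attitude-control fault | telemetry dropout) ≈ 0.5152; P(attitude-control fault | telemetry dropout, ground-station outage) ≈ 0.3295

Weight on attitude-control fault=true, given the evidence: 0.072072 + 0.028182 = 0.100254
The normalizing constant is 0.06·0.79·0.78 + 0.33·0.79·0.22 + 0.44·0.21·0.78 + 0.61·0.21·0.22 = 0.194580
P(attitude-control fault | telemetry dropout) = 0.100254/0.194580 ≈ 0.5152

Now condition on the additional information:
Enumerate both values of attitude-control fault and weight by the priors:
  P(telemetry dropout | ground-station outage) = 0.33*0.79 + 0.61*0.21
        = 0.260700 + 0.128100 = 0.388800
Keeping only the attitude-control fault-present terms gives 0.128100, so
  P(attitude-control fault | telemetry dropout, ground-station outage) = 0.128100 / 0.388800 ≈ 0.3295
The drop from 0.5152 to 0.3295 is the explaining-away (discounting) effect.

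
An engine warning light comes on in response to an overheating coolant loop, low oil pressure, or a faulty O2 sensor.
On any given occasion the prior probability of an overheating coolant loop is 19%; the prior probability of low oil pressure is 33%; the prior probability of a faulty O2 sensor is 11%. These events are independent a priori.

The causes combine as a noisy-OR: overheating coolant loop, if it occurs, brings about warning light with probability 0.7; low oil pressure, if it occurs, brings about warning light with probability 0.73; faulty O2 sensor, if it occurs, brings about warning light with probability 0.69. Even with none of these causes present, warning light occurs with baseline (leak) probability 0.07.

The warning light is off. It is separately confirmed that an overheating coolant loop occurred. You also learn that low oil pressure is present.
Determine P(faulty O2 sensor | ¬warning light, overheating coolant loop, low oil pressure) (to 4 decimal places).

Under noisy-OR, P(warning light | causes) = 1 − (1−0.07)·∏(1−qᵢ) over the active causes.
For the numerator, keep only faulty O2 sensor=true terms: 0.023352·0.11 = 0.002569
Normalizer over all consistent configurations: 0.07533·0.89 + 0.023352·0.11 = 0.069613
P(faulty O2 sensor | ¬warning light, overheating coolant loop, low oil pressure) = 0.002569/0.069613 ≈ 0.0369

P(faulty O2 sensor | ¬warning light, overheating coolant loop, low oil pressure) ≈ 0.0369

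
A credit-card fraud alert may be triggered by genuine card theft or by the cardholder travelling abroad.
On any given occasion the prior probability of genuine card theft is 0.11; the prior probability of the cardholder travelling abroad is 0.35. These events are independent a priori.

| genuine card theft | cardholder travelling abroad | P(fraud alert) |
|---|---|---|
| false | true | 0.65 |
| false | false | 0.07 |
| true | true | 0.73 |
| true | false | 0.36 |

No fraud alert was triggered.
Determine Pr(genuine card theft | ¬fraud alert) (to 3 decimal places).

Enumerate the 4 (genuine card theft, cardholder travelling abroad) configurations and weight by the priors:
  P(¬fraud alert) = 0.93×0.89×0.65 + 0.35×0.89×0.35 + 0.64×0.11×0.65 + 0.27×0.11×0.35
        = 0.538005 + 0.109025 + 0.045760 + 0.010395 = 0.703185
Configurations with genuine card theft contribute 0.056155, so
  P(genuine card theft | ¬fraud alert) = 0.056155 / 0.703185 ≈ 0.080

Pr(genuine card theft | ¬fraud alert) ≈ 0.080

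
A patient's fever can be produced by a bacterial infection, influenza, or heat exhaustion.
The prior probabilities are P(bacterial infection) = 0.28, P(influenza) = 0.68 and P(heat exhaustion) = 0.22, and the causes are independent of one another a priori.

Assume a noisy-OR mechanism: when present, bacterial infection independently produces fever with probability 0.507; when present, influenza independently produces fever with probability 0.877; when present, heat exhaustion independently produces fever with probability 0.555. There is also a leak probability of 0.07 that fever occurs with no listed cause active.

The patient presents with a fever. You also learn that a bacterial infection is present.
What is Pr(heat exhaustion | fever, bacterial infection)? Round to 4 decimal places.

Under noisy-OR, P(fever | causes) = 1 − (1−0.07)·∏(1−qᵢ) over the active causes.
Weight on heat exhaustion=true, given the evidence: 0.056036 + 0.145846 = 0.201882
The normalizing constant is 0.54151*0.32*0.78 + 0.795972*0.32*0.22 + 0.943606*0.68*0.78 + 0.974905*0.68*0.22 = 0.837532
Posterior = 0.201882 / 0.837532 ≈ 0.2410

Pr(heat exhaustion | fever, bacterial infection) ≈ 0.2410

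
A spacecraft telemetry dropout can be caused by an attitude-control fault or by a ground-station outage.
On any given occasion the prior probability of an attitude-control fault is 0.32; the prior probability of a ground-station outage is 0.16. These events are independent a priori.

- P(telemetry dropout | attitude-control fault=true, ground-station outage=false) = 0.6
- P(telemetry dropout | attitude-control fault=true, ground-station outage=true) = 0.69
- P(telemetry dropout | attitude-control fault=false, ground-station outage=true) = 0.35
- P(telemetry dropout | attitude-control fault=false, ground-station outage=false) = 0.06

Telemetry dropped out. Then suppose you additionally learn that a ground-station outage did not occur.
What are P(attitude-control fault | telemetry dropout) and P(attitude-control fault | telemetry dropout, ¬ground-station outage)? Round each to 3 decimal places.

P(attitude-control fault | telemetry dropout) ≈ 0.731; P(attitude-control fault | telemetry dropout, ¬ground-station outage) ≈ 0.825

Numerator (weight on configurations with attitude-control fault): 0.161280 + 0.035328 = 0.196608
Denominator P(telemetry dropout): 0.06·0.68·0.84 + 0.35·0.68·0.16 + 0.6·0.32·0.84 + 0.69·0.32·0.16 = 0.268960
Posterior = 0.196608 / 0.268960 ≈ 0.731

Now condition on the additional information:
Sum P(telemetry dropout|·) weighted by the priors over both values of attitude-control fault:
  P(telemetry dropout | ¬ground-station outage) = 0.06*0.68 + 0.6*0.32
        = 0.040800 + 0.192000 = 0.232800
Keeping only the attitude-control fault-present terms gives 0.192000, so
  P(attitude-control fault | telemetry dropout, ¬ground-station outage) = 0.192000 / 0.232800 ≈ 0.825
Ruling out ground-station outage raises the posterior on attitude-control fault — the flip side of explaining away.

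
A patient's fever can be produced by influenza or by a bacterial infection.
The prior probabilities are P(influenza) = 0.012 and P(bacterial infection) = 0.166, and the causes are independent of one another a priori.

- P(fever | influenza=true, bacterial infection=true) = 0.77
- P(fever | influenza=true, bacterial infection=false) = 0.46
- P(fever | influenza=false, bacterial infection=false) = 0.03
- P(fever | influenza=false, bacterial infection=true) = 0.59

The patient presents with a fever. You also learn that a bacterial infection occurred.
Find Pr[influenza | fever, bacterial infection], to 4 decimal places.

Pr[influenza | fever, bacterial infection] ≈ 0.0156

By total probability over both values of influenza:
  P(fever | bacterial infection) = 0.59*0.988 + 0.77*0.012
        = 0.582920 + 0.009240 = 0.592160
Keeping only the influenza-present terms gives 0.009240, so
  P(influenza | fever, bacterial infection) = 0.009240 / 0.592160 ≈ 0.0156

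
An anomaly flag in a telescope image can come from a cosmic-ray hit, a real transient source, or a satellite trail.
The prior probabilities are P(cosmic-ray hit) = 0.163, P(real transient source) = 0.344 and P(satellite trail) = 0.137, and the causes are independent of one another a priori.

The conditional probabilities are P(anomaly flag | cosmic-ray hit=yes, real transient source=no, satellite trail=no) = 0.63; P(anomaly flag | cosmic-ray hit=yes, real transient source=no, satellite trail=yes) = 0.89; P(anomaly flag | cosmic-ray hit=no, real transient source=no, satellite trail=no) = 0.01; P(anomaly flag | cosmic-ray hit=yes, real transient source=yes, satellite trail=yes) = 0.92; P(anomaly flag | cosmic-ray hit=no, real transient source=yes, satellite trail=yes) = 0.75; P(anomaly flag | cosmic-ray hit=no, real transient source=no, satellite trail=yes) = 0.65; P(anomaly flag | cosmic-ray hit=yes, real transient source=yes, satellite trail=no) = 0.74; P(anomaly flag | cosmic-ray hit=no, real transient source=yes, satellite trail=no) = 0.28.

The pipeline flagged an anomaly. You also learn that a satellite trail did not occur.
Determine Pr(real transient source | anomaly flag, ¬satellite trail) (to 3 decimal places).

Weight on real transient source=true, given the evidence: 0.080620 + 0.041493 = 0.122113
The normalizing constant is 0.01*0.837*0.656 + 0.28*0.837*0.344 + 0.63*0.163*0.656 + 0.74*0.163*0.344 = 0.194969
Posterior = 0.122113 / 0.194969 ≈ 0.626

Pr(real transient source | anomaly flag, ¬satellite trail) ≈ 0.626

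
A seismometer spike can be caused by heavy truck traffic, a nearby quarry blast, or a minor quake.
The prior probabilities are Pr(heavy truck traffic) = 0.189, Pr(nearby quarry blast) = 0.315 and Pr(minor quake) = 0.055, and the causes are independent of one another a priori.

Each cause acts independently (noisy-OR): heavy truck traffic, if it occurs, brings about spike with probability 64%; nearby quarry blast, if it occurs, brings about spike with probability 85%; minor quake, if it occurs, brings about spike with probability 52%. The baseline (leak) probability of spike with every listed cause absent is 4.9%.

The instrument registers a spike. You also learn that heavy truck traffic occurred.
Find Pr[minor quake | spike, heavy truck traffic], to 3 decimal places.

Under noisy-OR, P(spike | causes) = 1 − (1−0.049)·∏(1−qᵢ) over the active causes.
Numerator (weight on configurations with minor quake): 0.031484 + 0.016898 = 0.048382
Normalizer over all consistent configurations: 0.65764×0.685×0.945 + 0.835667×0.685×0.055 + 0.948646×0.315×0.945 + 0.97535×0.315×0.055 = 0.756477
Posterior = 0.048382 / 0.756477 ≈ 0.064

Pr[minor quake | spike, heavy truck traffic] ≈ 0.064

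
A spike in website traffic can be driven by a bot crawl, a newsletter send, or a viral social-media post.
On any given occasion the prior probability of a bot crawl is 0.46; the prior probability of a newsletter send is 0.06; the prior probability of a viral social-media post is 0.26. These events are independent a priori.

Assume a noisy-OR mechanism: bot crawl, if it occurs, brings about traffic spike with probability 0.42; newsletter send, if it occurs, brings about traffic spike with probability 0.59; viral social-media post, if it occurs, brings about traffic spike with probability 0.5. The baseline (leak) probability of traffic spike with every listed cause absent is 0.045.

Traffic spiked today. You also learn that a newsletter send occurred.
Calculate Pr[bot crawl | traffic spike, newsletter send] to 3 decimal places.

Pr[bot crawl | traffic spike, newsletter send] ≈ 0.509

Under noisy-OR, P(traffic spike | causes) = 1 − (1−0.045)·∏(1−qᵢ) over the active causes.
For the numerator, keep only bot crawl=true terms: 0.263096 + 0.106020 = 0.369116
The normalizing constant is 0.60845×0.54×0.74 + 0.804225×0.54×0.26 + 0.772901×0.46×0.74 + 0.886451×0.46×0.26 = 0.725166
P(bot crawl | traffic spike, newsletter send) = 0.369116/0.725166 ≈ 0.509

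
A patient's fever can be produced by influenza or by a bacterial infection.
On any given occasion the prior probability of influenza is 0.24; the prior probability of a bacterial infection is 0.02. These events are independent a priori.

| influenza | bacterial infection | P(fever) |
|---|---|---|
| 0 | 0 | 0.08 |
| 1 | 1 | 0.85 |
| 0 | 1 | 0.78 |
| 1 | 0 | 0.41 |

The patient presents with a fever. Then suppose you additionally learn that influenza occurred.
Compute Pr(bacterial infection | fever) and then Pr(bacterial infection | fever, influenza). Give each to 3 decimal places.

Pr(bacterial infection | fever) ≈ 0.093; Pr(bacterial infection | fever, influenza) ≈ 0.041

P(fever) = 0.08·0.76·0.98 + 0.78·0.76·0.02 + 0.41·0.24·0.98 + 0.85·0.24·0.02 = 0.059584 + 0.011856 + 0.096432 + 0.004080 = 0.171952
Restricting to configurations with bacterial infection present: 0.011856 + 0.004080 = 0.015936.
So P(bacterial infection | fever) = 0.015936/0.171952 ≈ 0.093.

Now also conditioning on influenza=true:
Weight on bacterial infection=true, given the evidence: 0.85*0.02 = 0.017000
Normalizer over all consistent configurations: 0.41*0.98 + 0.85*0.02 = 0.418800
Posterior = 0.017000 / 0.418800 ≈ 0.041
The drop from 0.093 to 0.041 is the explaining-away (discounting) effect.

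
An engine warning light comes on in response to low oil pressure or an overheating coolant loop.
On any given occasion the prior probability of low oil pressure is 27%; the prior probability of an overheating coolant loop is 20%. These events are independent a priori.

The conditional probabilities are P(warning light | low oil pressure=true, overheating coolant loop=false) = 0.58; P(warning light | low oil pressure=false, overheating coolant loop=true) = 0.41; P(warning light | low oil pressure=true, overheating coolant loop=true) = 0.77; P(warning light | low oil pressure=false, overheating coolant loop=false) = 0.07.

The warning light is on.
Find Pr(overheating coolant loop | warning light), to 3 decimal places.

P(warning light) = 0.07·0.73·0.8 + 0.41·0.73·0.2 + 0.58·0.27·0.8 + 0.77·0.27·0.2 = 0.040880 + 0.059860 + 0.125280 + 0.041580 = 0.267600
The overheating coolant loop-present share is 0.059860 + 0.041580 = 0.101440.
Hence the posterior is 0.101440/0.267600 ≈ 0.379.

Pr(overheating coolant loop | warning light) ≈ 0.379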